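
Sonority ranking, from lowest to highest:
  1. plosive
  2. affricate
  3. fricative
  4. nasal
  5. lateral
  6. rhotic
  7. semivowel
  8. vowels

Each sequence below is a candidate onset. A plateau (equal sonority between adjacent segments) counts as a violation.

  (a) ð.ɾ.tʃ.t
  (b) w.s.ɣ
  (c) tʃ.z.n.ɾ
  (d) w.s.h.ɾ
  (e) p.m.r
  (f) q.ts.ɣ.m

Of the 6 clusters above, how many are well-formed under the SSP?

3

(a) ð.ɾ.tʃ.t: profile 3-6-2-1 — violates.
(b) w.s.ɣ: profile 7-3-3 — violates.
(c) tʃ.z.n.ɾ: profile 2-3-4-6 — obeys.
(d) w.s.h.ɾ: profile 7-3-3-6 — violates.
(e) p.m.r: profile 1-4-6 — obeys.
(f) q.ts.ɣ.m: profile 1-2-3-4 — obeys.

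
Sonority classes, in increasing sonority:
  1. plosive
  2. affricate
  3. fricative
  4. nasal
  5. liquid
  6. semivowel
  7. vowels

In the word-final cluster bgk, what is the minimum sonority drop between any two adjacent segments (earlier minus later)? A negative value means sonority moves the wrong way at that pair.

0

/b/: plosive = 1.
/g/: plosive = 1.
/k/: plosive = 1.
/b/→/g/: change +0.
/g/→/k/: change +0.
Minimum = 0.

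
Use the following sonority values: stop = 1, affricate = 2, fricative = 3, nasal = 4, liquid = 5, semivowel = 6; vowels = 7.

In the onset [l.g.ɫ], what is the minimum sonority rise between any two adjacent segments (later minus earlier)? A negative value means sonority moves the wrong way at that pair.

/l/ — liquid, sonority 5.
/g/ — stop, sonority 1.
/ɫ/ — liquid, sonority 5.
/l/→/g/: change -4.
/g/→/ɫ/: change +4.
Minimum = -4.

-4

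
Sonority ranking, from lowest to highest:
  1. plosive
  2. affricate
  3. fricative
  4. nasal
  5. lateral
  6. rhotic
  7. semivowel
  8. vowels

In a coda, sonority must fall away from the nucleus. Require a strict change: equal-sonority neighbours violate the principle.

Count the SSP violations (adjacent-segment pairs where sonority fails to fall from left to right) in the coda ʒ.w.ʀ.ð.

1

/ʒ/: fricative = 3.
/w/: semivowel = 7.
/ʀ/: rhotic = 6.
/ð/: fricative = 3.
/ʒ/→/w/: 3→7 (does not fall) — violation.
/w/→/ʀ/: 7→6 (falls) — ok.
/ʀ/→/ð/: 6→3 (falls) — ok.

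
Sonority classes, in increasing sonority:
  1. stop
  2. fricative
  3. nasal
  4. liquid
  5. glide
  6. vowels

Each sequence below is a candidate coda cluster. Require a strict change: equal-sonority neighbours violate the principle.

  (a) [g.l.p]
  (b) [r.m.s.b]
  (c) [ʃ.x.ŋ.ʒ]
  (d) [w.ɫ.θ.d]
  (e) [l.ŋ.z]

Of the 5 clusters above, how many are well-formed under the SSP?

(a) sonority 1-4-1: ill-formed.
(b) sonority 4-3-2-1: well-formed.
(c) sonority 2-2-3-2: ill-formed.
(d) sonority 5-4-2-1: well-formed.
(e) sonority 4-3-2: well-formed.

3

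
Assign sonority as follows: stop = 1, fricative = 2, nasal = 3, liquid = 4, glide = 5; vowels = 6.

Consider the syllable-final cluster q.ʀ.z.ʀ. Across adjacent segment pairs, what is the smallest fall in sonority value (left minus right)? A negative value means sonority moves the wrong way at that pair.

-3

/q/ is a stop (sonority 1).
/ʀ/ is a liquid (sonority 4).
/z/ is a fricative (sonority 2).
/ʀ/ is a liquid (sonority 4).
/q/→/ʀ/: change -3.
/ʀ/→/z/: change +2.
/z/→/ʀ/: change -2.
Minimum = -3.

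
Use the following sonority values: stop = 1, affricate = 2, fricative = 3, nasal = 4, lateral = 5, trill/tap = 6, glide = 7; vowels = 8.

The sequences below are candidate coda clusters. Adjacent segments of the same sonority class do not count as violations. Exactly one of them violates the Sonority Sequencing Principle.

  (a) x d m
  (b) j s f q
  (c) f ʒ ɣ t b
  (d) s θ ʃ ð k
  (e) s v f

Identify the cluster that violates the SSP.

a

(a) x d m: profile 3-1-4 — violates.
(b) j s f q: profile 7-3-3-1 — obeys.
(c) f ʒ ɣ t b: profile 3-3-3-1-1 — obeys.
(d) s θ ʃ ð k: profile 3-3-3-3-1 — obeys.
(e) s v f: profile 3-3-3 — obeys.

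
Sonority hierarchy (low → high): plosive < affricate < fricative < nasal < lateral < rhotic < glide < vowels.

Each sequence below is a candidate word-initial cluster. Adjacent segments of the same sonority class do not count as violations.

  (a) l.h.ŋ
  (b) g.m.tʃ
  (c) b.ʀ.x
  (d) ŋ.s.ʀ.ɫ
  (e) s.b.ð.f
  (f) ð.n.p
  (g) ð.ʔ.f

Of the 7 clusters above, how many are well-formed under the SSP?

(a) l.h.ŋ: profile 5-3-4 — violates.
(b) g.m.tʃ: profile 1-4-2 — violates.
(c) b.ʀ.x: profile 1-6-3 — violates.
(d) ŋ.s.ʀ.ɫ: profile 4-3-6-5 — violates.
(e) s.b.ð.f: profile 3-1-3-3 — violates.
(f) ð.n.p: profile 3-4-1 — violates.
(g) ð.ʔ.f: profile 3-1-3 — violates.

0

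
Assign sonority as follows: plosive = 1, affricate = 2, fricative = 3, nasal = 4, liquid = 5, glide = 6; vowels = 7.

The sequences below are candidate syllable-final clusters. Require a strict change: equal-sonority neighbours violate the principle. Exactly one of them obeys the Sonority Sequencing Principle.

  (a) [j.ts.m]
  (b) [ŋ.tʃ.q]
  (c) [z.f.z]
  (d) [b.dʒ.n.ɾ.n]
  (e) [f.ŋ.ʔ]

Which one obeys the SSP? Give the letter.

b

(a) [j.ts.m]: profile 6-2-4 — violates.
(b) [ŋ.tʃ.q]: profile 4-2-1 — obeys.
(c) [z.f.z]: profile 3-3-3 — violates.
(d) [b.dʒ.n.ɾ.n]: profile 1-2-4-5-4 — violates.
(e) [f.ŋ.ʔ]: profile 3-4-1 — violates.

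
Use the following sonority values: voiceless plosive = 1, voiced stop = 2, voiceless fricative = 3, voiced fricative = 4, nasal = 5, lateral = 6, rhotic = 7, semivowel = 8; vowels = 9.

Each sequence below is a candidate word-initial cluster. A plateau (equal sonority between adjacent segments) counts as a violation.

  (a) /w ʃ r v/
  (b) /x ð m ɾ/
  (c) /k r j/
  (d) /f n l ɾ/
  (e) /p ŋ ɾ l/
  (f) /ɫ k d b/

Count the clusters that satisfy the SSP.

3

(a) sonority 8-3-7-4: ill-formed.
(b) sonority 3-4-5-7: well-formed.
(c) sonority 1-7-8: well-formed.
(d) sonority 3-5-6-7: well-formed.
(e) sonority 1-5-7-6: ill-formed.
(f) sonority 6-1-2-2: ill-formed.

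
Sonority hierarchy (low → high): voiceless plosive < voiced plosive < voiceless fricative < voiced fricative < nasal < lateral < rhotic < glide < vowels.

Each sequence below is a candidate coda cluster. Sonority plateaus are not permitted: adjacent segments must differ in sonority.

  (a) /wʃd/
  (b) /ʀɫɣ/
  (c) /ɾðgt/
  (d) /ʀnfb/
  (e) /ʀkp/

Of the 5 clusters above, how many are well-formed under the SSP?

4

(a) sonority 8-3-2: well-formed.
(b) sonority 7-6-4: well-formed.
(c) sonority 7-4-2-1: well-formed.
(d) sonority 7-5-3-2: well-formed.
(e) sonority 7-1-1: ill-formed.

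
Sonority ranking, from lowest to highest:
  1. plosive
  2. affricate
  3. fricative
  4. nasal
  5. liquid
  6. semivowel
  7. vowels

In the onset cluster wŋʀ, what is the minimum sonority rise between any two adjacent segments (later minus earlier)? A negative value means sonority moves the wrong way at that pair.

/w/: semivowel = 6.
/ŋ/: nasal = 4.
/ʀ/: liquid = 5.
/w/→/ŋ/: change -2.
/ŋ/→/ʀ/: change +1.
Minimum = -2.

-2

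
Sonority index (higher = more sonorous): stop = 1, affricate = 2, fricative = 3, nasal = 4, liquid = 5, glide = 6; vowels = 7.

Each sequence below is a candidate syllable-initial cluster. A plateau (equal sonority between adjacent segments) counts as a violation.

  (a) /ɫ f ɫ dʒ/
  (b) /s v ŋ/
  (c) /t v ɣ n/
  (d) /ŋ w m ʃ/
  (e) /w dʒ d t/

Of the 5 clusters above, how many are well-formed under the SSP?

(a) /ɫ f ɫ dʒ/: profile 5-3-5-2 — violates.
(b) /s v ŋ/: profile 3-3-4 — violates.
(c) /t v ɣ n/: profile 1-3-3-4 — violates.
(d) /ŋ w m ʃ/: profile 4-6-4-3 — violates.
(e) /w dʒ d t/: profile 6-2-1-1 — violates.

0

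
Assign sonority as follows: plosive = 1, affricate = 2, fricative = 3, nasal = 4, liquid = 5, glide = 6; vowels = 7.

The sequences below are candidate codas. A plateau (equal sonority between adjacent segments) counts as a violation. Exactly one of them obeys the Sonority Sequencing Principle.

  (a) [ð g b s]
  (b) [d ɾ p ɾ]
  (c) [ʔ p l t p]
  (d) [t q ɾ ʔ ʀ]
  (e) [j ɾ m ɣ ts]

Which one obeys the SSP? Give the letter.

(a) sonority 3-1-1-3: ill-formed.
(b) sonority 1-5-1-5: ill-formed.
(c) sonority 1-1-5-1-1: ill-formed.
(d) sonority 1-1-5-1-5: ill-formed.
(e) sonority 6-5-4-3-2: well-formed.

e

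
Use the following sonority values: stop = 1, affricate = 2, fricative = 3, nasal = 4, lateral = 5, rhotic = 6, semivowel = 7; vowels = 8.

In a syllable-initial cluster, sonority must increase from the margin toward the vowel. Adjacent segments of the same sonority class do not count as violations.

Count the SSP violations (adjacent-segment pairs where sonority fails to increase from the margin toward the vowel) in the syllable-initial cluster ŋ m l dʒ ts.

1

/ŋ/ — nasal, sonority 4.
/m/ — nasal, sonority 4.
/l/ — lateral, sonority 5.
/dʒ/ — affricate, sonority 2.
/ts/ — affricate, sonority 2.
/ŋ/→/m/: 4→4 (plateau, allowed) — ok.
/m/→/l/: 4→5 (rises) — ok.
/l/→/dʒ/: 5→2 (does not rise) — violation.
/dʒ/→/ts/: 2→2 (plateau, allowed) — ok.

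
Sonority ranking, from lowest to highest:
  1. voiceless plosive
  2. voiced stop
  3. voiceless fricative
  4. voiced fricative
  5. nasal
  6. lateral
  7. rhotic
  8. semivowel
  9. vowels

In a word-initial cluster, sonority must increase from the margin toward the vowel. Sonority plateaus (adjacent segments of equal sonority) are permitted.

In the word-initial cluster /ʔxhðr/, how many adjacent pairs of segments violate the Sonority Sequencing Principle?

0

/ʔ/ — voiceless plosive, sonority 1.
/x/ — voiceless fricative, sonority 3.
/h/ — voiceless fricative, sonority 3.
/ð/ — voiced fricative, sonority 4.
/r/ — rhotic, sonority 7.
/ʔ/→/x/: 1→3 (rises) — ok.
/x/→/h/: 3→3 (plateau, allowed) — ok.
/h/→/ð/: 3→4 (rises) — ok.
/ð/→/r/: 4→7 (rises) — ok.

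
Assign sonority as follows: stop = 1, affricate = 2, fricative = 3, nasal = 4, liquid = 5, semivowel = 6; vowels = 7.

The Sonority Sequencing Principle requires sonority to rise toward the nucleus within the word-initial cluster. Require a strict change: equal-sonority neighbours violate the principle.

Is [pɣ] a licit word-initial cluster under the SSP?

/p/ — stop, sonority 1.
/ɣ/ — fricative, sonority 3.
The profile 1-3 strictly rises, so the word-initial cluster satisfies the SSP.

yes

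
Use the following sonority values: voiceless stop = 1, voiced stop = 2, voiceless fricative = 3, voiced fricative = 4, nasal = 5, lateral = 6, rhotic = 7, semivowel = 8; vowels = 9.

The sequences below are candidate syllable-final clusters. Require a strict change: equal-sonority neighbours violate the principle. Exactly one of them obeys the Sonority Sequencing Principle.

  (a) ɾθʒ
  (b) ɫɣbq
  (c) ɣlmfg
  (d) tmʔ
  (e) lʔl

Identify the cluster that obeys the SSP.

b

(a) ɾθʒ: profile 7-3-4 — violates.
(b) ɫɣbq: profile 6-4-2-1 — obeys.
(c) ɣlmfg: profile 4-6-5-3-2 — violates.
(d) tmʔ: profile 1-5-1 — violates.
(e) lʔl: profile 6-1-6 — violates.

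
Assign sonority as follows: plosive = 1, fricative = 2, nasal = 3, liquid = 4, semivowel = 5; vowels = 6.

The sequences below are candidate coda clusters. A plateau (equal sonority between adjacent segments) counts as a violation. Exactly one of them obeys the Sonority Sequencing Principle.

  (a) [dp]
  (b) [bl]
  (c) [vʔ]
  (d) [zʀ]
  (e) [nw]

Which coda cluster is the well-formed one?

(a) 1-1 → violates
(b) 1-4 → violates
(c) 2-1 → obeys
(d) 2-4 → violates
(e) 3-5 → violates

c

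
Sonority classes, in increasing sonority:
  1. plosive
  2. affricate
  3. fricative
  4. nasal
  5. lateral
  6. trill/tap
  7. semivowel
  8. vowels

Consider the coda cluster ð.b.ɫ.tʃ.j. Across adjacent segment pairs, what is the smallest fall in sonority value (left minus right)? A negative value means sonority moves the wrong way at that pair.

-5

/ð/ is a fricative (sonority 3).
/b/ is a plosive (sonority 1).
/ɫ/ is a lateral (sonority 5).
/tʃ/ is an affricate (sonority 2).
/j/ is a semivowel (sonority 7).
/ð/→/b/: change +2.
/b/→/ɫ/: change -4.
/ɫ/→/tʃ/: change +3.
/tʃ/→/j/: change -5.
Minimum = -5.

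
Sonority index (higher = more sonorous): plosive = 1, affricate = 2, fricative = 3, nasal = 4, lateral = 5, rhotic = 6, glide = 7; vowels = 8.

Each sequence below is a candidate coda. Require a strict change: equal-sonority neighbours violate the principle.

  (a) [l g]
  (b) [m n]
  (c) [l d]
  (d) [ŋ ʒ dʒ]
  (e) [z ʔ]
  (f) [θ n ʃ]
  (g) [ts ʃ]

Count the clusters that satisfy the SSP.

4

(a) 5-1 → obeys
(b) 4-4 → violates
(c) 5-1 → obeys
(d) 4-3-2 → obeys
(e) 3-1 → obeys
(f) 3-4-3 → violates
(g) 2-3 → violates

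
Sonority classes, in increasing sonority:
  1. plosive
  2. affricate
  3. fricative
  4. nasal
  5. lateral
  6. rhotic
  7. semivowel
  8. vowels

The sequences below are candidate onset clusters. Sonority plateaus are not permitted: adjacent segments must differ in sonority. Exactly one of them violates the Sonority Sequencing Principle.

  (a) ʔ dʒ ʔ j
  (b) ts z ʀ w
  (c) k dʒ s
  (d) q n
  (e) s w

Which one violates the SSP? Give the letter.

(a) ʔ dʒ ʔ j: profile 1-2-1-7 — violates.
(b) ts z ʀ w: profile 2-3-6-7 — obeys.
(c) k dʒ s: profile 1-2-3 — obeys.
(d) q n: profile 1-4 — obeys.
(e) s w: profile 3-7 — obeys.

a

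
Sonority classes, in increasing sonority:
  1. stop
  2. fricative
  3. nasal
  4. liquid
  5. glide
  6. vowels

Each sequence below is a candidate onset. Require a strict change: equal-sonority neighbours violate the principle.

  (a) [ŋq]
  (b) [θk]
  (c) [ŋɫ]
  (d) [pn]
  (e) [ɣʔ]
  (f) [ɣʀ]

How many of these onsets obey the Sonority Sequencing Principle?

(a) 3-1 → violates
(b) 2-1 → violates
(c) 3-4 → obeys
(d) 1-3 → obeys
(e) 2-1 → violates
(f) 2-4 → obeys

3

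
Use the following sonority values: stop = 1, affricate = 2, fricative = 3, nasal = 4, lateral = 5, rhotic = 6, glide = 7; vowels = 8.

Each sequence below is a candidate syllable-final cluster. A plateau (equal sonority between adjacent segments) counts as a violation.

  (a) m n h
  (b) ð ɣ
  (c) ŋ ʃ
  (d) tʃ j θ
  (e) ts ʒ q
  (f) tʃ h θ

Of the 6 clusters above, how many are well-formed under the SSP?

1

(a) m n h: profile 4-4-3 — violates.
(b) ð ɣ: profile 3-3 — violates.
(c) ŋ ʃ: profile 4-3 — obeys.
(d) tʃ j θ: profile 2-7-3 — violates.
(e) ts ʒ q: profile 2-3-1 — violates.
(f) tʃ h θ: profile 2-3-3 — violates.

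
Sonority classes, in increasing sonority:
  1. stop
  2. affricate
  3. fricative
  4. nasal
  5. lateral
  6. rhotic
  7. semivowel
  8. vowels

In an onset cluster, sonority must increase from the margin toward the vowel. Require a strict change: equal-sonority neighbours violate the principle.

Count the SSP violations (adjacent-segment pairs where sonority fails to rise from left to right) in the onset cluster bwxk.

/b/: stop = 1.
/w/: semivowel = 7.
/x/: fricative = 3.
/k/: stop = 1.
/b/→/w/: 1→7 (rises) — ok.
/w/→/x/: 7→3 (does not rise) — violation.
/x/→/k/: 3→1 (does not rise) — violation.

2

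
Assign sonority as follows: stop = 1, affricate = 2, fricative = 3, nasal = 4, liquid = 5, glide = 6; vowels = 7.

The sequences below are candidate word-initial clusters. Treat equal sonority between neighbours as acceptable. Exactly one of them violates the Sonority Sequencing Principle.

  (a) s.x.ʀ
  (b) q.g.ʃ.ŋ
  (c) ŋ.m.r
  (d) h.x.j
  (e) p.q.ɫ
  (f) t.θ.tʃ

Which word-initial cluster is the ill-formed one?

(a) 3-3-5 → obeys
(b) 1-1-3-4 → obeys
(c) 4-4-5 → obeys
(d) 3-3-6 → obeys
(e) 1-1-5 → obeys
(f) 1-3-2 → violates

f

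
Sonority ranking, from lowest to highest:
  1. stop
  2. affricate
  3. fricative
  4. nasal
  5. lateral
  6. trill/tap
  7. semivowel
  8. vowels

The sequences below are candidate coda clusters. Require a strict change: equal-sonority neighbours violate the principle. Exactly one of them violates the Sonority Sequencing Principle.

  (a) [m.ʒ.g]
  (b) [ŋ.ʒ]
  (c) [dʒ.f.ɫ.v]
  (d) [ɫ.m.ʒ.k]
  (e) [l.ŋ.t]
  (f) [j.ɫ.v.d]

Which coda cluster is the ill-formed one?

c

(a) 4-3-1 → obeys
(b) 4-3 → obeys
(c) 2-3-5-3 → violates
(d) 5-4-3-1 → obeys
(e) 5-4-1 → obeys
(f) 7-5-3-1 → obeys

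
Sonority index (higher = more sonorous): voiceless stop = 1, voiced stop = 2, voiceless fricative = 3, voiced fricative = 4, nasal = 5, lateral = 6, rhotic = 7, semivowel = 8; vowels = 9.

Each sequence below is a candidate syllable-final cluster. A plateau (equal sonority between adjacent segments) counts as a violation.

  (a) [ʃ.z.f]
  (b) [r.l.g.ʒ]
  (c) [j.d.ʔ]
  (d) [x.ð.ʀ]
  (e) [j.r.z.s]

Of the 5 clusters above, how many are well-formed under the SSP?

(a) [ʃ.z.f]: profile 3-4-3 — violates.
(b) [r.l.g.ʒ]: profile 7-6-2-4 — violates.
(c) [j.d.ʔ]: profile 8-2-1 — obeys.
(d) [x.ð.ʀ]: profile 3-4-7 — violates.
(e) [j.r.z.s]: profile 8-7-4-3 — obeys.

2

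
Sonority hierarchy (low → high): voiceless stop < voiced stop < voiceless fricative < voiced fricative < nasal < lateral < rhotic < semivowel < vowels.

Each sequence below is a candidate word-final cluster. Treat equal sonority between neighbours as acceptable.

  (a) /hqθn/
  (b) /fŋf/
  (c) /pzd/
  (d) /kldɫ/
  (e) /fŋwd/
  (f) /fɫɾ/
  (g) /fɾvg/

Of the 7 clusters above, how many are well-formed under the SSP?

(a) /hqθn/: profile 3-1-3-5 — violates.
(b) /fŋf/: profile 3-5-3 — violates.
(c) /pzd/: profile 1-4-2 — violates.
(d) /kldɫ/: profile 1-6-2-6 — violates.
(e) /fŋwd/: profile 3-5-8-2 — violates.
(f) /fɫɾ/: profile 3-6-7 — violates.
(g) /fɾvg/: profile 3-7-4-2 — violates.

0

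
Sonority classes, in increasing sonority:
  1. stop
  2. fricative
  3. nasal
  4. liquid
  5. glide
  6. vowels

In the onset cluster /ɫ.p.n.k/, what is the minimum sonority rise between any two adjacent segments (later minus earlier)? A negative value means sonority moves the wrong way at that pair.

-3

/ɫ/ is a liquid (sonority 4).
/p/ is a stop (sonority 1).
/n/ is a nasal (sonority 3).
/k/ is a stop (sonority 1).
/ɫ/→/p/: change -3.
/p/→/n/: change +2.
/n/→/k/: change -2.
Minimum = -3.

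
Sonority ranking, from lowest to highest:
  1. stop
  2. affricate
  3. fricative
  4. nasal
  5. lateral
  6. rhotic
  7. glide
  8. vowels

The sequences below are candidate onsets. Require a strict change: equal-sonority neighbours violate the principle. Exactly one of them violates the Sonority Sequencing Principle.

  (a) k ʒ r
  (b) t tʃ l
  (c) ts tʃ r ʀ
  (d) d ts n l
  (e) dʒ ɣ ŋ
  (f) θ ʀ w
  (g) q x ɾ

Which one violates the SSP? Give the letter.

(a) 1-3-6 → obeys
(b) 1-2-5 → obeys
(c) 2-2-6-6 → violates
(d) 1-2-4-5 → obeys
(e) 2-3-4 → obeys
(f) 3-6-7 → obeys
(g) 1-3-6 → obeys

c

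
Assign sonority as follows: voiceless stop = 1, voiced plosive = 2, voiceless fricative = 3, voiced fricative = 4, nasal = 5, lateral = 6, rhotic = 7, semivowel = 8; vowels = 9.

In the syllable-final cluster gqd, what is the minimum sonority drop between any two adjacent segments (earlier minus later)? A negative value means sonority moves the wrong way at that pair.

/g/ — voiced plosive, sonority 2.
/q/ — voiceless stop, sonority 1.
/d/ — voiced plosive, sonority 2.
/g/→/q/: change +1.
/q/→/d/: change -1.
Minimum = -1.

-1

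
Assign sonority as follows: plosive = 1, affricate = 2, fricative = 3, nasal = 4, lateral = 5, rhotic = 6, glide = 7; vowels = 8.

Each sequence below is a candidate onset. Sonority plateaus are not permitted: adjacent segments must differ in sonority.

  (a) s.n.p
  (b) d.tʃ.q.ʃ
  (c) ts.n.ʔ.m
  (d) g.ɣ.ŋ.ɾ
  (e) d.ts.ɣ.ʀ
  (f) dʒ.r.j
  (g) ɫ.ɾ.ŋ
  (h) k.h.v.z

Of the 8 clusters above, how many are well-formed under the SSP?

3

(a) s.n.p: profile 3-4-1 — violates.
(b) d.tʃ.q.ʃ: profile 1-2-1-3 — violates.
(c) ts.n.ʔ.m: profile 2-4-1-4 — violates.
(d) g.ɣ.ŋ.ɾ: profile 1-3-4-6 — obeys.
(e) d.ts.ɣ.ʀ: profile 1-2-3-6 — obeys.
(f) dʒ.r.j: profile 2-6-7 — obeys.
(g) ɫ.ɾ.ŋ: profile 5-6-4 — violates.
(h) k.h.v.z: profile 1-3-3-3 — violates.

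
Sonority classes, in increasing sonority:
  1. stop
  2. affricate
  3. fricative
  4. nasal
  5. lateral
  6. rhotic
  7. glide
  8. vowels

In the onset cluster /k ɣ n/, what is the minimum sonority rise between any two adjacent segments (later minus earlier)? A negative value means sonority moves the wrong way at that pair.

/k/ is a stop (sonority 1).
/ɣ/ is a fricative (sonority 3).
/n/ is a nasal (sonority 4).
/k/→/ɣ/: change +2.
/ɣ/→/n/: change +1.
Minimum = 1.

1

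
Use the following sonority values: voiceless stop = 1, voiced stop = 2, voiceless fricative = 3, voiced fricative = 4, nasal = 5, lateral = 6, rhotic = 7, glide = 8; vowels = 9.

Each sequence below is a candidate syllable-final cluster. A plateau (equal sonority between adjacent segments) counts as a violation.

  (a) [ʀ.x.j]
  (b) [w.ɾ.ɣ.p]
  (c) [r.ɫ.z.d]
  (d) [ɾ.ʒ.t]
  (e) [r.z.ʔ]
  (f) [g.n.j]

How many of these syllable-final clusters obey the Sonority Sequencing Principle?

4

(a) [ʀ.x.j]: profile 7-3-8 — violates.
(b) [w.ɾ.ɣ.p]: profile 8-7-4-1 — obeys.
(c) [r.ɫ.z.d]: profile 7-6-4-2 — obeys.
(d) [ɾ.ʒ.t]: profile 7-4-1 — obeys.
(e) [r.z.ʔ]: profile 7-4-1 — obeys.
(f) [g.n.j]: profile 2-5-8 — violates.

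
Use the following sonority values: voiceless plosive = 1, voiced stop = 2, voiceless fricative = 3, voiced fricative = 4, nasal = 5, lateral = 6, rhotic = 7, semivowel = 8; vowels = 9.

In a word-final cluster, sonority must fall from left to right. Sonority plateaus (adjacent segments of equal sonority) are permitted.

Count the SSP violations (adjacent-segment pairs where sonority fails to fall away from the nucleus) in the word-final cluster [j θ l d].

/j/ — semivowel, sonority 8.
/θ/ — voiceless fricative, sonority 3.
/l/ — lateral, sonority 6.
/d/ — voiced stop, sonority 2.
/j/→/θ/: 8→3 (falls) — ok.
/θ/→/l/: 3→6 (does not fall) — violation.
/l/→/d/: 6→2 (falls) — ok.

1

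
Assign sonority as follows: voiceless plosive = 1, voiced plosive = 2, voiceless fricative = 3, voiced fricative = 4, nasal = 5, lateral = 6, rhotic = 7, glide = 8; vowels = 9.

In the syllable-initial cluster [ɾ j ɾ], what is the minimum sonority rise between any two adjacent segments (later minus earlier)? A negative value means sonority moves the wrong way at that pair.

-1

/ɾ/: rhotic = 7.
/j/: glide = 8.
/ɾ/: rhotic = 7.
/ɾ/→/j/: change +1.
/j/→/ɾ/: change -1.
Minimum = -1.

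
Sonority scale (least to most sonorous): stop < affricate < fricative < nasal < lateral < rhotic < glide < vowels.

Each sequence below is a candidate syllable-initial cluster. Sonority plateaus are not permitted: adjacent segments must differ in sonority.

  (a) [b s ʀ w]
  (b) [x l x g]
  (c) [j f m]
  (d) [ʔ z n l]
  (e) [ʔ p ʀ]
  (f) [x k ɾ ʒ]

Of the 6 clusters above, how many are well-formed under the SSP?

(a) 1-3-6-7 → obeys
(b) 3-5-3-1 → violates
(c) 7-3-4 → violates
(d) 1-3-4-5 → obeys
(e) 1-1-6 → violates
(f) 3-1-6-3 → violates

2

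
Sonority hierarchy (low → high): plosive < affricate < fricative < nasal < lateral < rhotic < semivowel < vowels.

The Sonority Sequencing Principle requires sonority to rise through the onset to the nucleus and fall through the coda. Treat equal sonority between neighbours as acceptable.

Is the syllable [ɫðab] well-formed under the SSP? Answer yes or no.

no

Onset: /ɫ/ is a lateral (sonority 5), /ð/ is a fricative (sonority 3); then the nucleus /a/ (sonority 8).
Onset profile 5-3-8 — does not rise throughout.
Coda: /b/ is a plosive (sonority 1).
Coda profile 8-1 — falls from the nucleus.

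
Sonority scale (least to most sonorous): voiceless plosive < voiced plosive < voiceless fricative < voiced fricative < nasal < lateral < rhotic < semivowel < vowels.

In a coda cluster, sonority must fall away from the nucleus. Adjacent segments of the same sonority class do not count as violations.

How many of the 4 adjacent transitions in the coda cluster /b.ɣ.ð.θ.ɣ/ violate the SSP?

/b/: voiced plosive = 2.
/ɣ/: voiced fricative = 4.
/ð/: voiced fricative = 4.
/θ/: voiceless fricative = 3.
/ɣ/: voiced fricative = 4.
/b/→/ɣ/: 2→4 (does not fall) — violation.
/ɣ/→/ð/: 4→4 (plateau, allowed) — ok.
/ð/→/θ/: 4→3 (falls) — ok.
/θ/→/ɣ/: 3→4 (does not fall) — violation.

2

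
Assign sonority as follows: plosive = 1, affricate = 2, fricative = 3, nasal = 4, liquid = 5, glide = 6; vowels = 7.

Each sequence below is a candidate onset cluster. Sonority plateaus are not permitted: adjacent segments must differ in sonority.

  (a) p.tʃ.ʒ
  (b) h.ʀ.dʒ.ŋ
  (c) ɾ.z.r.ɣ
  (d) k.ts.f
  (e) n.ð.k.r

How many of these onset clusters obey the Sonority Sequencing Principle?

(a) p.tʃ.ʒ: profile 1-2-3 — obeys.
(b) h.ʀ.dʒ.ŋ: profile 3-5-2-4 — violates.
(c) ɾ.z.r.ɣ: profile 5-3-5-3 — violates.
(d) k.ts.f: profile 1-2-3 — obeys.
(e) n.ð.k.r: profile 4-3-1-5 — violates.

2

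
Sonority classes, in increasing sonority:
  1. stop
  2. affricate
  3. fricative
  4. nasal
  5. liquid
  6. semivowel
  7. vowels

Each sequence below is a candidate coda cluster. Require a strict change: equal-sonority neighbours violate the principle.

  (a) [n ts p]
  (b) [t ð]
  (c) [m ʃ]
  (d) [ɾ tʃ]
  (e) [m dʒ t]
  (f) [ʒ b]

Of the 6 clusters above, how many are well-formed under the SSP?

5

(a) 4-2-1 → obeys
(b) 1-3 → violates
(c) 4-3 → obeys
(d) 5-2 → obeys
(e) 4-2-1 → obeys
(f) 3-1 → obeys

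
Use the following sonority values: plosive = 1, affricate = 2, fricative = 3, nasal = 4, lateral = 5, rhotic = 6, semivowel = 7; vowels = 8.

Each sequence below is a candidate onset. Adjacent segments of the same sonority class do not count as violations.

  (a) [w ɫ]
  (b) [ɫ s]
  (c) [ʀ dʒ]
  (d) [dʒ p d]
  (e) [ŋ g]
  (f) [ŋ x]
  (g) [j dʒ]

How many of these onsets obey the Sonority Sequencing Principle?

0

(a) 7-5 → violates
(b) 5-3 → violates
(c) 6-2 → violates
(d) 2-1-1 → violates
(e) 4-1 → violates
(f) 4-3 → violates
(g) 7-2 → violates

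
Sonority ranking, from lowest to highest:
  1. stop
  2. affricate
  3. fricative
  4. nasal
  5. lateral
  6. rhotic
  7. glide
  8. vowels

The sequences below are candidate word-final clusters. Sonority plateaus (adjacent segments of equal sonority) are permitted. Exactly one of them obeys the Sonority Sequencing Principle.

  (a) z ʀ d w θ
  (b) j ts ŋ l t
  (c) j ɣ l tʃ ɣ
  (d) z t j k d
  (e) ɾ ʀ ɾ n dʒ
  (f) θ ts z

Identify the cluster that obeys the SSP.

e

(a) 3-6-1-7-3 → violates
(b) 7-2-4-5-1 → violates
(c) 7-3-5-2-3 → violates
(d) 3-1-7-1-1 → violates
(e) 6-6-6-4-2 → obeys
(f) 3-2-3 → violates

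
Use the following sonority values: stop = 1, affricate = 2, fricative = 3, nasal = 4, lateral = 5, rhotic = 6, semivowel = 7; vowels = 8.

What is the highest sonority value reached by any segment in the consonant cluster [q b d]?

/q/: stop = 1.
/b/: stop = 1.
/d/: stop = 1.
The maximum is 1.

1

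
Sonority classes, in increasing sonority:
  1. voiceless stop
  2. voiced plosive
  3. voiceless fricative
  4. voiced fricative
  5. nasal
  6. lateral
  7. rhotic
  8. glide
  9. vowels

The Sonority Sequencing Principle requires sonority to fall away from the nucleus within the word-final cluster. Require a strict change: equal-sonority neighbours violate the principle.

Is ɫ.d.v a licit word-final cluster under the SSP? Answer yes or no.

/ɫ/ is a lateral (sonority 6).
/d/ is a voiced plosive (sonority 2).
/v/ is a voiced fricative (sonority 4).
The profile is 6-2-4. Between /d/ (2) and /v/ (4) sonority does not fall, so the cluster violates the SSP.

no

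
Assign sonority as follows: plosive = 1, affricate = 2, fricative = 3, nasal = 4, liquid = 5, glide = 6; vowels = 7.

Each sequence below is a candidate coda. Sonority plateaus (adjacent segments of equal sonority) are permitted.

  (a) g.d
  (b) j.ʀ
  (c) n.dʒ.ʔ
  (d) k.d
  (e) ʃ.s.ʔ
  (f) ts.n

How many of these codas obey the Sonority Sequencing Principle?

5

(a) g.d: profile 1-1 — obeys.
(b) j.ʀ: profile 6-5 — obeys.
(c) n.dʒ.ʔ: profile 4-2-1 — obeys.
(d) k.d: profile 1-1 — obeys.
(e) ʃ.s.ʔ: profile 3-3-1 — obeys.
(f) ts.n: profile 2-4 — violates.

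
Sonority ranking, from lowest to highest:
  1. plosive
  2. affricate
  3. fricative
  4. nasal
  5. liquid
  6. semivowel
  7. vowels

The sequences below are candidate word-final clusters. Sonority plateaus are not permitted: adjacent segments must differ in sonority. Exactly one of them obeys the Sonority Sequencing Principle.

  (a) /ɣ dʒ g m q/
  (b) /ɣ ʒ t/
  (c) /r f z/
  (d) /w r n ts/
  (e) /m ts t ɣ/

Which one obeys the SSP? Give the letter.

(a) sonority 3-2-1-4-1: ill-formed.
(b) sonority 3-3-1: ill-formed.
(c) sonority 5-3-3: ill-formed.
(d) sonority 6-5-4-2: well-formed.
(e) sonority 4-2-1-3: ill-formed.

d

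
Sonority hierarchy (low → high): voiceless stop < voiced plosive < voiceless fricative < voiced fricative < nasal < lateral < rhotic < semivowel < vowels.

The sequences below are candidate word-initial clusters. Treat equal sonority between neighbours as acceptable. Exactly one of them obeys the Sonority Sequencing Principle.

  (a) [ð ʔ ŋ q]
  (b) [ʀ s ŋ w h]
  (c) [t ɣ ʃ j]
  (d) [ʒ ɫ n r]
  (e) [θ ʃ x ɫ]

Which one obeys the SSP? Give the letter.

(a) [ð ʔ ŋ q]: profile 4-1-5-1 — violates.
(b) [ʀ s ŋ w h]: profile 7-3-5-8-3 — violates.
(c) [t ɣ ʃ j]: profile 1-4-3-8 — violates.
(d) [ʒ ɫ n r]: profile 4-6-5-7 — violates.
(e) [θ ʃ x ɫ]: profile 3-3-3-6 — obeys.

e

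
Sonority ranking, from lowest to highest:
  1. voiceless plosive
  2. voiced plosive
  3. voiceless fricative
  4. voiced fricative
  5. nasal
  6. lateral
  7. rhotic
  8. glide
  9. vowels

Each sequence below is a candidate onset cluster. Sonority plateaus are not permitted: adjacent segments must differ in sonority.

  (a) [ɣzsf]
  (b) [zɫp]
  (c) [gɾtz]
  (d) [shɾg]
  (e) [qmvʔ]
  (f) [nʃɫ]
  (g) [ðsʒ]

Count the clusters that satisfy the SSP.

0

(a) 4-4-3-3 → violates
(b) 4-6-1 → violates
(c) 2-7-1-4 → violates
(d) 3-3-7-2 → violates
(e) 1-5-4-1 → violates
(f) 5-3-6 → violates
(g) 4-3-4 → violates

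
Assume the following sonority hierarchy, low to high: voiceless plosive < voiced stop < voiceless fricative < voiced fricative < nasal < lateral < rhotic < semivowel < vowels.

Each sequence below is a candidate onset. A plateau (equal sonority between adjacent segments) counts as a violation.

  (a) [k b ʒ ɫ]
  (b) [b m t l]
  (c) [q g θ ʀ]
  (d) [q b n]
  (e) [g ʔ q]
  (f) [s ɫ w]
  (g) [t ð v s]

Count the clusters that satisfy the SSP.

4

(a) sonority 1-2-4-6: well-formed.
(b) sonority 2-5-1-6: ill-formed.
(c) sonority 1-2-3-7: well-formed.
(d) sonority 1-2-5: well-formed.
(e) sonority 2-1-1: ill-formed.
(f) sonority 3-6-8: well-formed.
(g) sonority 1-4-4-3: ill-formed.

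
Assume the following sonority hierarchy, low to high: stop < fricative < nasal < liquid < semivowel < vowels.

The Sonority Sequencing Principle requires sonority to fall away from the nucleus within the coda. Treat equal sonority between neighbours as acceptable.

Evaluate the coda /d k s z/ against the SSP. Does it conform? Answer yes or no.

no

/d/: stop = 1.
/k/: stop = 1.
/s/: fricative = 2.
/z/: fricative = 2.
The profile is 1-1-2-2. Between /k/ (1) and /s/ (2) sonority does not fall, so the cluster violates the SSP.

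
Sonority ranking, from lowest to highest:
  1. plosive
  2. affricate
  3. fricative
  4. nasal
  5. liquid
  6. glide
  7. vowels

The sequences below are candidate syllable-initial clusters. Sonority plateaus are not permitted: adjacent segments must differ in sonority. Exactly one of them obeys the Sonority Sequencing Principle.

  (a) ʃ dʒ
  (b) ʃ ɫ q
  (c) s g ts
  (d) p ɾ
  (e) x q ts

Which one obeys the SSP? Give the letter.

(a) sonority 3-2: ill-formed.
(b) sonority 3-5-1: ill-formed.
(c) sonority 3-1-2: ill-formed.
(d) sonority 1-5: well-formed.
(e) sonority 3-1-2: ill-formed.

d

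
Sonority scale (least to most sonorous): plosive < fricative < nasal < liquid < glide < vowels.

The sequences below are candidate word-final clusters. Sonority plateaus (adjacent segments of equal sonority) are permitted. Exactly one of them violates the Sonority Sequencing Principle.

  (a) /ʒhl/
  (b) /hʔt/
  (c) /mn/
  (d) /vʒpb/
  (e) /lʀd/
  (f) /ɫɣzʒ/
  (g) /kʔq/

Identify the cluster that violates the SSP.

(a) 2-2-4 → violates
(b) 2-1-1 → obeys
(c) 3-3 → obeys
(d) 2-2-1-1 → obeys
(e) 4-4-1 → obeys
(f) 4-2-2-2 → obeys
(g) 1-1-1 → obeys

a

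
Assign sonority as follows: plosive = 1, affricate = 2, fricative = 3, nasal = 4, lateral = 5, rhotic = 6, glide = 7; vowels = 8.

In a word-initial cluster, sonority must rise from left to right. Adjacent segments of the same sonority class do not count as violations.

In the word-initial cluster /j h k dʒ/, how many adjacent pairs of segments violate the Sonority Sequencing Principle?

/j/ is a glide (sonority 7).
/h/ is a fricative (sonority 3).
/k/ is a plosive (sonority 1).
/dʒ/ is an affricate (sonority 2).
/j/→/h/: 7→3 (does not rise) — violation.
/h/→/k/: 3→1 (does not rise) — violation.
/k/→/dʒ/: 1→2 (rises) — ok.

2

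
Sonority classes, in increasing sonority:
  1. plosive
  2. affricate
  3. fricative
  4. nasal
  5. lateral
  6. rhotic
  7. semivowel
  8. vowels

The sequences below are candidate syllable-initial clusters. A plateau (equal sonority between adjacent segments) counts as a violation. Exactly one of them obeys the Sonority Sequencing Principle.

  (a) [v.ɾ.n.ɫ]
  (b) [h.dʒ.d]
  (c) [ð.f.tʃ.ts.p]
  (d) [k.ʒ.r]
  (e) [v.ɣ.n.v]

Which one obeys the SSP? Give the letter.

(a) [v.ɾ.n.ɫ]: profile 3-6-4-5 — violates.
(b) [h.dʒ.d]: profile 3-2-1 — violates.
(c) [ð.f.tʃ.ts.p]: profile 3-3-2-2-1 — violates.
(d) [k.ʒ.r]: profile 1-3-6 — obeys.
(e) [v.ɣ.n.v]: profile 3-3-4-3 — violates.

d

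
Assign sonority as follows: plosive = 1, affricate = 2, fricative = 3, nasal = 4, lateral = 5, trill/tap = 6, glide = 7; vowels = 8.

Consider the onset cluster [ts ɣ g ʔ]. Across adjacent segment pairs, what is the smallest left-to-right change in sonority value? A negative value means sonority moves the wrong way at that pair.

-2

/ts/ is an affricate (sonority 2).
/ɣ/ is a fricative (sonority 3).
/g/ is a plosive (sonority 1).
/ʔ/ is a plosive (sonority 1).
/ts/→/ɣ/: change +1.
/ɣ/→/g/: change -2.
/g/→/ʔ/: change +0.
Minimum = -2.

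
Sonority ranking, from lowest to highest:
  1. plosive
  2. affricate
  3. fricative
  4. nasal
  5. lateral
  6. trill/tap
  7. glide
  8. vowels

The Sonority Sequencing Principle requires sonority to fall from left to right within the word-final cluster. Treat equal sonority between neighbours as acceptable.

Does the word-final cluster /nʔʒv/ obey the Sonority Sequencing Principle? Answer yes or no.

/n/ is a nasal (sonority 4).
/ʔ/ is a plosive (sonority 1).
/ʒ/ is a fricative (sonority 3).
/v/ is a fricative (sonority 3).
The profile is 4-1-3-3. Between /ʔ/ (1) and /ʒ/ (3) sonority does not fall, so the cluster violates the SSP.

no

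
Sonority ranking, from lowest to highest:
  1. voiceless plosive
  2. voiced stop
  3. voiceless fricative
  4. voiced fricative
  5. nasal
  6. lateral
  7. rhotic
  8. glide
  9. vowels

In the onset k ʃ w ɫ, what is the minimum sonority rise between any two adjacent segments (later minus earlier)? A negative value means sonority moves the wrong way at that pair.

/k/ is a voiceless plosive (sonority 1).
/ʃ/ is a voiceless fricative (sonority 3).
/w/ is a glide (sonority 8).
/ɫ/ is a lateral (sonority 6).
/k/→/ʃ/: change +2.
/ʃ/→/w/: change +5.
/w/→/ɫ/: change -2.
Minimum = -2.

-2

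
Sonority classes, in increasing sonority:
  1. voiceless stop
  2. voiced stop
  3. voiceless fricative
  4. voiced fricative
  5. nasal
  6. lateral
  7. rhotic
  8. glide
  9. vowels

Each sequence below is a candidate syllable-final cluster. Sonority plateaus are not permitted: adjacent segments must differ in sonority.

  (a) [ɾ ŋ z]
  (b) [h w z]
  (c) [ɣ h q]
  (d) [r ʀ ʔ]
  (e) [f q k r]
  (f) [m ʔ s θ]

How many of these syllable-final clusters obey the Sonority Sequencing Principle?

(a) 7-5-4 → obeys
(b) 3-8-4 → violates
(c) 4-3-1 → obeys
(d) 7-7-1 → violates
(e) 3-1-1-7 → violates
(f) 5-1-3-3 → violates

2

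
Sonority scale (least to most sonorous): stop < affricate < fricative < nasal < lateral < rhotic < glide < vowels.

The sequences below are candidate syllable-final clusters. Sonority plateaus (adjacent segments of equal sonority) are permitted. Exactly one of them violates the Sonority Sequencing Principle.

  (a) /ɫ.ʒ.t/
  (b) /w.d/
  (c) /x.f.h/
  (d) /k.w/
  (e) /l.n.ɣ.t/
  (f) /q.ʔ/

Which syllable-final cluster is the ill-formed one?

d

(a) 5-3-1 → obeys
(b) 7-1 → obeys
(c) 3-3-3 → obeys
(d) 1-7 → violates
(e) 5-4-3-1 → obeys
(f) 1-1 → obeys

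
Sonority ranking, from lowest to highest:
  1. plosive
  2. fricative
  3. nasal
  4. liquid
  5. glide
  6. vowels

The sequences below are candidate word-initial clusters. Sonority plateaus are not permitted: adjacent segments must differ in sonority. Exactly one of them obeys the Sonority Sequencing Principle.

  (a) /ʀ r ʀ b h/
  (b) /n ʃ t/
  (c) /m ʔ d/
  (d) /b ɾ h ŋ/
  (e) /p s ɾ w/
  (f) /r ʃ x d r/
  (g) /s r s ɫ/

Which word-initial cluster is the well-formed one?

(a) /ʀ r ʀ b h/: profile 4-4-4-1-2 — violates.
(b) /n ʃ t/: profile 3-2-1 — violates.
(c) /m ʔ d/: profile 3-1-1 — violates.
(d) /b ɾ h ŋ/: profile 1-4-2-3 — violates.
(e) /p s ɾ w/: profile 1-2-4-5 — obeys.
(f) /r ʃ x d r/: profile 4-2-2-1-4 — violates.
(g) /s r s ɫ/: profile 2-4-2-4 — violates.

e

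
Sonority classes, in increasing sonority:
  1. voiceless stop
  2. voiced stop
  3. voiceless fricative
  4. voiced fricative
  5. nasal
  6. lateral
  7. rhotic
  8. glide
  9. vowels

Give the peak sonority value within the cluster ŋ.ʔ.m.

5

/ŋ/: nasal = 5.
/ʔ/: voiceless stop = 1.
/m/: nasal = 5.
The maximum is 5.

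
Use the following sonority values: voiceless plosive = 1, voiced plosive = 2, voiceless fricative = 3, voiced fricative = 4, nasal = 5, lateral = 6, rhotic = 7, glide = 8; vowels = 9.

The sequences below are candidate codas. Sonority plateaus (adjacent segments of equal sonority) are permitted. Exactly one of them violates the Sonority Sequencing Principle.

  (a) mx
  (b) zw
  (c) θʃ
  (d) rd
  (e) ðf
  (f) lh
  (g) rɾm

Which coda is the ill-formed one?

b

(a) 5-3 → obeys
(b) 4-8 → violates
(c) 3-3 → obeys
(d) 7-2 → obeys
(e) 4-3 → obeys
(f) 6-3 → obeys
(g) 7-7-5 → obeys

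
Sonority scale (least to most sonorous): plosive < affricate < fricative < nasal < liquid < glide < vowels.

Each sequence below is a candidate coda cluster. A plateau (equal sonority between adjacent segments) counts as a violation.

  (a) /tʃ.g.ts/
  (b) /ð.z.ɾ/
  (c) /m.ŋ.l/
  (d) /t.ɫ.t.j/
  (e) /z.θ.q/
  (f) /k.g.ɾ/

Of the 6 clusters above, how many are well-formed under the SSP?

(a) /tʃ.g.ts/: profile 2-1-2 — violates.
(b) /ð.z.ɾ/: profile 3-3-5 — violates.
(c) /m.ŋ.l/: profile 4-4-5 — violates.
(d) /t.ɫ.t.j/: profile 1-5-1-6 — violates.
(e) /z.θ.q/: profile 3-3-1 — violates.
(f) /k.g.ɾ/: profile 1-1-5 — violates.

0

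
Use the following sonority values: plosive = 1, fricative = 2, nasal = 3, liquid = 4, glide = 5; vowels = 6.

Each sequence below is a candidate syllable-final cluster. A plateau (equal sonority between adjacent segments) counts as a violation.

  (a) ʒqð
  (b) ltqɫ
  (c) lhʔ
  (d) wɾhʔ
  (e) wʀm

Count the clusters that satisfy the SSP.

3

(a) 2-1-2 → violates
(b) 4-1-1-4 → violates
(c) 4-2-1 → obeys
(d) 5-4-2-1 → obeys
(e) 5-4-3 → obeys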